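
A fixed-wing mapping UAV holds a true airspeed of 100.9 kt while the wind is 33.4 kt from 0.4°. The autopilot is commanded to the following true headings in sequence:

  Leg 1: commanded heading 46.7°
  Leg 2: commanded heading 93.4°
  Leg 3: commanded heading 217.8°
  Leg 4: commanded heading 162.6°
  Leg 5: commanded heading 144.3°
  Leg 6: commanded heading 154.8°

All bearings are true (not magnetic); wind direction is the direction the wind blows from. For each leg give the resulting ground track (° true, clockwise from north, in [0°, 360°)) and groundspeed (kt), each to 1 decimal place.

Leg 1: heading 46.7°; drift +17.2° → track 63.9°, groundspeed 81.5 kt
Leg 2: heading 93.4°; drift +18.0° → track 111.4°, groundspeed 107.9 kt
Leg 3: heading 217.8°; drift -9.0° → track 208.8°, groundspeed 129.0 kt
Leg 4: heading 162.6°; drift +4.4° → track 167.0°, groundspeed 133.1 kt
Leg 5: heading 144.3°; drift +8.7° → track 153.0°, groundspeed 129.4 kt
Leg 6: heading 154.8°; drift +6.3° → track 161.1°, groundspeed 131.8 kt

Leg 1: track=63.9°, groundspeed=81.5 kt
Leg 2: track=111.4°, groundspeed=107.9 kt
Leg 3: track=208.8°, groundspeed=129.0 kt
Leg 4: track=167.0°, groundspeed=133.1 kt
Leg 5: track=153.0°, groundspeed=129.4 kt
Leg 6: track=161.1°, groundspeed=131.8 kt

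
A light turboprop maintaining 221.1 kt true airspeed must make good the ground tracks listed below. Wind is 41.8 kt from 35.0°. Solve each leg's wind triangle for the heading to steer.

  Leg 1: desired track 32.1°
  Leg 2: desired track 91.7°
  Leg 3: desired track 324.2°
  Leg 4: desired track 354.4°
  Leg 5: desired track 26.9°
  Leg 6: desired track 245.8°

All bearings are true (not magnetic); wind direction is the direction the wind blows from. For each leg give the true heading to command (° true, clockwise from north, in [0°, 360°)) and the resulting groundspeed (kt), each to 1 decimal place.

Leg 1: heading=32.6°, groundspeed=179.3 kt
Leg 2: heading=82.6°, groundspeed=195.4 kt
Leg 3: heading=334.5°, groundspeed=203.8 kt
Leg 4: heading=1.5°, groundspeed=187.7 kt
Leg 5: heading=28.4°, groundspeed=179.6 kt
Leg 6: heading=251.4°, groundspeed=256.0 kt

Leg 1: desired track 32.1°; wind correction +0.5° → command heading 32.6°, groundspeed 179.3 kt
Leg 2: desired track 91.7°; wind correction -9.1° → command heading 82.6°, groundspeed 195.4 kt
Leg 3: desired track 324.2°; wind correction +10.3° → command heading 334.5°, groundspeed 203.8 kt
Leg 4: desired track 354.4°; wind correction +7.1° → command heading 1.5°, groundspeed 187.7 kt
Leg 5: desired track 26.9°; wind correction +1.5° → command heading 28.4°, groundspeed 179.6 kt
Leg 6: desired track 245.8°; wind correction +5.6° → command heading 251.4°, groundspeed 256.0 kt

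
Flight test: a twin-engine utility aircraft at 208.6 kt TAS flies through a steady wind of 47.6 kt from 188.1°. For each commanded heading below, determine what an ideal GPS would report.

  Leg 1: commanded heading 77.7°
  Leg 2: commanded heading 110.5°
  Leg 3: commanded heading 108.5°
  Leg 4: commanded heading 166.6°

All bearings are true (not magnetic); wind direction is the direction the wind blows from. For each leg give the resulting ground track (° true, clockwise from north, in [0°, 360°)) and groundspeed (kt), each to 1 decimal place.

Leg 1: track=66.5°, groundspeed=229.6 kt
Leg 2: track=97.3°, groundspeed=203.8 kt
Leg 3: track=95.3°, groundspeed=205.4 kt
Leg 4: track=160.5°, groundspeed=165.2 kt

Leg 1: heading 77.7°; drift -11.2° → track 66.5°, groundspeed 229.6 kt
Leg 2: heading 110.5°; drift -13.2° → track 97.3°, groundspeed 203.8 kt
Leg 3: heading 108.5°; drift -13.2° → track 95.3°, groundspeed 205.4 kt
Leg 4: heading 166.6°; drift -6.1° → track 160.5°, groundspeed 165.2 kt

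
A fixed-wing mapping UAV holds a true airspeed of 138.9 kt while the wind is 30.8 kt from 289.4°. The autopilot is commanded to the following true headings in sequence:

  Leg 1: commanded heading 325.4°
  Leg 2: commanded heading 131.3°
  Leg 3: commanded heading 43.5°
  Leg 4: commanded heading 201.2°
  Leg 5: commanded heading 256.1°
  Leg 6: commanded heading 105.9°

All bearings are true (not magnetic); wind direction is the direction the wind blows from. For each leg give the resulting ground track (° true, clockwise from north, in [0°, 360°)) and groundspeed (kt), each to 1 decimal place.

Leg 1: track=334.4°, groundspeed=115.4 kt
Leg 2: track=127.4°, groundspeed=167.9 kt
Leg 3: track=54.0°, groundspeed=154.1 kt
Leg 4: track=188.6°, groundspeed=141.3 kt
Leg 5: track=247.6°, groundspeed=114.4 kt
Leg 6: track=106.5°, groundspeed=169.7 kt

Leg 1: heading 325.4°; drift +9.0° → track 334.4°, groundspeed 115.4 kt
Leg 2: heading 131.3°; drift -3.9° → track 127.4°, groundspeed 167.9 kt
Leg 3: heading 43.5°; drift +10.5° → track 54.0°, groundspeed 154.1 kt
Leg 4: heading 201.2°; drift -12.6° → track 188.6°, groundspeed 141.3 kt
Leg 5: heading 256.1°; drift -8.5° → track 247.6°, groundspeed 114.4 kt
Leg 6: heading 105.9°; drift +0.6° → track 106.5°, groundspeed 169.7 kt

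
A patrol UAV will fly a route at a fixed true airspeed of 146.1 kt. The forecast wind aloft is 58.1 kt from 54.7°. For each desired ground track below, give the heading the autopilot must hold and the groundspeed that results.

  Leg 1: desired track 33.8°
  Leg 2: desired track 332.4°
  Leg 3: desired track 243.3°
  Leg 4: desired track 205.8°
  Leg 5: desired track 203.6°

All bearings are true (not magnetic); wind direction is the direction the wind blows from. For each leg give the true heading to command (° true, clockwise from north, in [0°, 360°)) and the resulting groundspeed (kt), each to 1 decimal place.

Leg 1: heading=42.0°, groundspeed=90.3 kt
Leg 2: heading=355.6°, groundspeed=126.5 kt
Leg 3: heading=246.7°, groundspeed=203.3 kt
Leg 4: heading=194.7°, groundspeed=194.2 kt
Leg 5: heading=191.7°, groundspeed=192.7 kt

Leg 1: desired track 33.8°; wind correction +8.2° → command heading 42.0°, groundspeed 90.3 kt
Leg 2: desired track 332.4°; wind correction +23.2° → command heading 355.6°, groundspeed 126.5 kt
Leg 3: desired track 243.3°; wind correction +3.4° → command heading 246.7°, groundspeed 203.3 kt
Leg 4: desired track 205.8°; wind correction -11.1° → command heading 194.7°, groundspeed 194.2 kt
Leg 5: desired track 203.6°; wind correction -11.9° → command heading 191.7°, groundspeed 192.7 kt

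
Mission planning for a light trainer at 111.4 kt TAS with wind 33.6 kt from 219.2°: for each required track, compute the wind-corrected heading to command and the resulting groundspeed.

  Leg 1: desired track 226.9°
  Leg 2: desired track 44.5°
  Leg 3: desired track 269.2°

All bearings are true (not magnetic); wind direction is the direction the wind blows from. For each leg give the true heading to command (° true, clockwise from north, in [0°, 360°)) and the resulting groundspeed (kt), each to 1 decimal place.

Leg 1: desired track 226.9°; wind correction -2.3° → command heading 224.6°, groundspeed 78.0 kt
Leg 2: desired track 44.5°; wind correction +1.6° → command heading 46.1°, groundspeed 144.8 kt
Leg 3: desired track 269.2°; wind correction -13.4° → command heading 255.8°, groundspeed 86.8 kt

Leg 1: heading=224.6°, groundspeed=78.0 kt
Leg 2: heading=46.1°, groundspeed=144.8 kt
Leg 3: heading=255.8°, groundspeed=86.8 kt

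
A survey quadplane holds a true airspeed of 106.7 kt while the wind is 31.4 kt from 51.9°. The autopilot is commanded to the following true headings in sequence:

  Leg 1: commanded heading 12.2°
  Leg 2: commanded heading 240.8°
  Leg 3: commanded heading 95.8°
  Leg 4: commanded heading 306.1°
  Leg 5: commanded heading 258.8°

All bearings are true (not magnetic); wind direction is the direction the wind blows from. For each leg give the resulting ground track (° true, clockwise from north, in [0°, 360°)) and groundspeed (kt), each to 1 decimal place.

Leg 1: heading 12.2°; drift -13.7° → track 358.5°, groundspeed 84.9 kt
Leg 2: heading 240.8°; drift -2.0° → track 238.8°, groundspeed 137.8 kt
Leg 3: heading 95.8°; drift +14.5° → track 110.3°, groundspeed 86.8 kt
Leg 4: heading 306.1°; drift -14.7° → track 291.4°, groundspeed 119.1 kt
Leg 5: heading 258.8°; drift -6.0° → track 252.8°, groundspeed 135.4 kt

Leg 1: track=358.5°, groundspeed=84.9 kt
Leg 2: track=238.8°, groundspeed=137.8 kt
Leg 3: track=110.3°, groundspeed=86.8 kt
Leg 4: track=291.4°, groundspeed=119.1 kt
Leg 5: track=252.8°, groundspeed=135.4 kt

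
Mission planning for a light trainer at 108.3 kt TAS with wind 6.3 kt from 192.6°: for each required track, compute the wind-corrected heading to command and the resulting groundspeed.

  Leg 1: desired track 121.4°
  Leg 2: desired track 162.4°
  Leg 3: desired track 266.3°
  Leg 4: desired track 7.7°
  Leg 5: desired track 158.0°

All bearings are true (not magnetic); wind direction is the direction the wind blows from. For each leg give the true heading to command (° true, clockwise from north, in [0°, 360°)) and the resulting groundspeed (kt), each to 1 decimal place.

Leg 1: heading=124.6°, groundspeed=106.1 kt
Leg 2: heading=164.1°, groundspeed=102.8 kt
Leg 3: heading=263.1°, groundspeed=106.4 kt
Leg 4: heading=7.4°, groundspeed=114.6 kt
Leg 5: heading=159.9°, groundspeed=103.1 kt

Leg 1: desired track 121.4°; wind correction +3.2° → command heading 124.6°, groundspeed 106.1 kt
Leg 2: desired track 162.4°; wind correction +1.7° → command heading 164.1°, groundspeed 102.8 kt
Leg 3: desired track 266.3°; wind correction -3.2° → command heading 263.1°, groundspeed 106.4 kt
Leg 4: desired track 7.7°; wind correction -0.3° → command heading 7.4°, groundspeed 114.6 kt
Leg 5: desired track 158.0°; wind correction +1.9° → command heading 159.9°, groundspeed 103.1 kt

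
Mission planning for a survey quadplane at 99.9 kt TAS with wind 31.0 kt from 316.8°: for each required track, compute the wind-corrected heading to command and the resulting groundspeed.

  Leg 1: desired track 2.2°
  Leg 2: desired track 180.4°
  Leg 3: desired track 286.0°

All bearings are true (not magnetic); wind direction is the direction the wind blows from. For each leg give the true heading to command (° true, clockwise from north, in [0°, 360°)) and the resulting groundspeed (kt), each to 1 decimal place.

Leg 1: heading=349.4°, groundspeed=75.7 kt
Leg 2: heading=192.8°, groundspeed=120.0 kt
Leg 3: heading=295.1°, groundspeed=72.0 kt

Leg 1: desired track 2.2°; wind correction -12.8° → command heading 349.4°, groundspeed 75.7 kt
Leg 2: desired track 180.4°; wind correction +12.4° → command heading 192.8°, groundspeed 120.0 kt
Leg 3: desired track 286.0°; wind correction +9.1° → command heading 295.1°, groundspeed 72.0 kt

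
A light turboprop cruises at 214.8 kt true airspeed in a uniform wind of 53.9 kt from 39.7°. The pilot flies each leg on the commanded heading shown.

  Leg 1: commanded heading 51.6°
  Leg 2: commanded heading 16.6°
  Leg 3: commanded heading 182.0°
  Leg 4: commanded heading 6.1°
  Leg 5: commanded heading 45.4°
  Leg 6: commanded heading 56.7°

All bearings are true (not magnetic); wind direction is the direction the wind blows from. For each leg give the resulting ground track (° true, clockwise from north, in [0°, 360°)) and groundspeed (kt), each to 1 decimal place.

Leg 1: heading 51.6°; drift +3.9° → track 55.5°, groundspeed 162.4 kt
Leg 2: heading 16.6°; drift -7.3° → track 9.3°, groundspeed 166.6 kt
Leg 3: heading 182.0°; drift +7.3° → track 189.3°, groundspeed 259.5 kt
Leg 4: heading 6.1°; drift -10.0° → track 356.1°, groundspeed 172.5 kt
Leg 5: heading 45.4°; drift +1.9° → track 47.3°, groundspeed 161.3 kt
Leg 6: heading 56.7°; drift +5.5° → track 62.2°, groundspeed 164.0 kt

Leg 1: track=55.5°, groundspeed=162.4 kt
Leg 2: track=9.3°, groundspeed=166.6 kt
Leg 3: track=189.3°, groundspeed=259.5 kt
Leg 4: track=356.1°, groundspeed=172.5 kt
Leg 5: track=47.3°, groundspeed=161.3 kt
Leg 6: track=62.2°, groundspeed=164.0 kt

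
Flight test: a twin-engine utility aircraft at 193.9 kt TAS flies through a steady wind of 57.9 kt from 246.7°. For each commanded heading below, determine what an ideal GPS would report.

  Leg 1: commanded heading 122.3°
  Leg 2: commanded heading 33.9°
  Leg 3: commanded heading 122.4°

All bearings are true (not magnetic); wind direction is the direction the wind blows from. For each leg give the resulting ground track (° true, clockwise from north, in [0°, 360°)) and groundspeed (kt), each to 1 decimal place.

Leg 1: track=110.4°, groundspeed=231.6 kt
Leg 2: track=41.3°, groundspeed=244.6 kt
Leg 3: track=110.5°, groundspeed=231.5 kt

Leg 1: heading 122.3°; drift -11.9° → track 110.4°, groundspeed 231.6 kt
Leg 2: heading 33.9°; drift +7.4° → track 41.3°, groundspeed 244.6 kt
Leg 3: heading 122.4°; drift -11.9° → track 110.5°, groundspeed 231.5 kt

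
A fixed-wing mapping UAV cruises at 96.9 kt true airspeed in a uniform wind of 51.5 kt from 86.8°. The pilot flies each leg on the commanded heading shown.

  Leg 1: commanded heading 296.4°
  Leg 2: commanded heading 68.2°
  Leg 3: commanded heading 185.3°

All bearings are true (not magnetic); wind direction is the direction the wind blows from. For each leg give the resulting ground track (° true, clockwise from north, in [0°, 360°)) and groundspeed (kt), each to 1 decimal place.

Leg 1: heading 296.4°; drift -10.2° → track 286.2°, groundspeed 143.9 kt
Leg 2: heading 68.2°; drift -18.9° → track 49.3°, groundspeed 50.8 kt
Leg 3: heading 185.3°; drift +26.0° → track 211.3°, groundspeed 116.3 kt

Leg 1: track=286.2°, groundspeed=143.9 kt
Leg 2: track=49.3°, groundspeed=50.8 kt
Leg 3: track=211.3°, groundspeed=116.3 kt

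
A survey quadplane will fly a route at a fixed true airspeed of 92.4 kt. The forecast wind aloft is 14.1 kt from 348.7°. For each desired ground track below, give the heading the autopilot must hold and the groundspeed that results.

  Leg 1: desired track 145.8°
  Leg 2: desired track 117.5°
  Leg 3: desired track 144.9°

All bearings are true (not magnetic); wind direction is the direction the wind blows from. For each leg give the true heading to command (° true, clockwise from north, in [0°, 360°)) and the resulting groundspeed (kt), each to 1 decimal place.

Leg 1: heading=142.4°, groundspeed=105.2 kt
Leg 2: heading=110.7°, groundspeed=100.6 kt
Leg 3: heading=141.4°, groundspeed=105.1 kt

Leg 1: desired track 145.8°; wind correction -3.4° → command heading 142.4°, groundspeed 105.2 kt
Leg 2: desired track 117.5°; wind correction -6.8° → command heading 110.7°, groundspeed 100.6 kt
Leg 3: desired track 144.9°; wind correction -3.5° → command heading 141.4°, groundspeed 105.1 kt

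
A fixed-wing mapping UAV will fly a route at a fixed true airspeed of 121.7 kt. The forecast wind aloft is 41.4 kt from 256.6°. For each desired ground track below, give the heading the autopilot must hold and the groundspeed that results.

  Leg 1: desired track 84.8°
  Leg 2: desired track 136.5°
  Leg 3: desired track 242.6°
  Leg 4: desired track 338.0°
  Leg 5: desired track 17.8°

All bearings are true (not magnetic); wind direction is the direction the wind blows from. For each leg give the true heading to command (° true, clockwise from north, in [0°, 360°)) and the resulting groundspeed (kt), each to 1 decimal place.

Leg 1: desired track 84.8°; wind correction +2.8° → command heading 87.6°, groundspeed 162.5 kt
Leg 2: desired track 136.5°; wind correction +17.1° → command heading 153.6°, groundspeed 137.1 kt
Leg 3: desired track 242.6°; wind correction +4.7° → command heading 247.3°, groundspeed 81.1 kt
Leg 4: desired track 338.0°; wind correction -19.7° → command heading 318.3°, groundspeed 108.4 kt
Leg 5: desired track 17.8°; wind correction -16.9° → command heading 0.9°, groundspeed 137.9 kt

Leg 1: heading=87.6°, groundspeed=162.5 kt
Leg 2: heading=153.6°, groundspeed=137.1 kt
Leg 3: heading=247.3°, groundspeed=81.1 kt
Leg 4: heading=318.3°, groundspeed=108.4 kt
Leg 5: heading=0.9°, groundspeed=137.9 kt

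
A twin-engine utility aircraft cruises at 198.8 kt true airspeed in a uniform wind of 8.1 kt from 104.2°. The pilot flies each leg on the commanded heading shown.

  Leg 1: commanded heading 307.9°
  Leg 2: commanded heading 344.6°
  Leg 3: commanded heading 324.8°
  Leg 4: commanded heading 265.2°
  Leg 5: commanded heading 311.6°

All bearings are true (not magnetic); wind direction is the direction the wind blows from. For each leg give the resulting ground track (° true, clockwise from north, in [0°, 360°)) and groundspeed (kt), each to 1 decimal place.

Leg 1: heading 307.9°; drift -0.9° → track 307.0°, groundspeed 206.2 kt
Leg 2: heading 344.6°; drift -2.0° → track 342.6°, groundspeed 202.9 kt
Leg 3: heading 324.8°; drift -1.5° → track 323.3°, groundspeed 205.0 kt
Leg 4: heading 265.2°; drift +0.7° → track 265.9°, groundspeed 206.5 kt
Leg 5: heading 311.6°; drift -1.0° → track 310.6°, groundspeed 206.0 kt

Leg 1: track=307.0°, groundspeed=206.2 kt
Leg 2: track=342.6°, groundspeed=202.9 kt
Leg 3: track=323.3°, groundspeed=205.0 kt
Leg 4: track=265.9°, groundspeed=206.5 kt
Leg 5: track=310.6°, groundspeed=206.0 kt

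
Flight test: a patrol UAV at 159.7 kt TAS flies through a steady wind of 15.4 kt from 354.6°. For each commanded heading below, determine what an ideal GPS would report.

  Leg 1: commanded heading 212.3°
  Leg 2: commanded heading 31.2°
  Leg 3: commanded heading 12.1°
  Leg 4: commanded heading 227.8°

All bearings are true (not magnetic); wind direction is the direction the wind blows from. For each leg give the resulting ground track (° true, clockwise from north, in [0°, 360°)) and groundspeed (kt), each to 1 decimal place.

Leg 1: track=209.2°, groundspeed=172.1 kt
Leg 2: track=34.8°, groundspeed=147.6 kt
Leg 3: track=13.9°, groundspeed=145.1 kt
Leg 4: track=223.6°, groundspeed=169.4 kt

Leg 1: heading 212.3°; drift -3.1° → track 209.2°, groundspeed 172.1 kt
Leg 2: heading 31.2°; drift +3.6° → track 34.8°, groundspeed 147.6 kt
Leg 3: heading 12.1°; drift +1.8° → track 13.9°, groundspeed 145.1 kt
Leg 4: heading 227.8°; drift -4.2° → track 223.6°, groundspeed 169.4 kt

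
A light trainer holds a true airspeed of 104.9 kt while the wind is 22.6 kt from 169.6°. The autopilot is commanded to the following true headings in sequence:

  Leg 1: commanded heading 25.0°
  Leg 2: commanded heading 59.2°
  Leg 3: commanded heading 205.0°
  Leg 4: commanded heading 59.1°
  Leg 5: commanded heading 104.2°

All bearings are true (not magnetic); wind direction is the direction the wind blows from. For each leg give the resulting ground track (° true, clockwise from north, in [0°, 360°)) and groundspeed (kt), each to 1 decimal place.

Leg 1: heading 25.0°; drift -6.1° → track 18.9°, groundspeed 124.0 kt
Leg 2: heading 59.2°; drift -10.6° → track 48.6°, groundspeed 114.7 kt
Leg 3: heading 205.0°; drift +8.6° → track 213.6°, groundspeed 87.5 kt
Leg 4: heading 59.1°; drift -10.6° → track 48.5°, groundspeed 114.8 kt
Leg 5: heading 104.2°; drift -12.1° → track 92.1°, groundspeed 97.7 kt

Leg 1: track=18.9°, groundspeed=124.0 kt
Leg 2: track=48.6°, groundspeed=114.7 kt
Leg 3: track=213.6°, groundspeed=87.5 kt
Leg 4: track=48.5°, groundspeed=114.8 kt
Leg 5: track=92.1°, groundspeed=97.7 kt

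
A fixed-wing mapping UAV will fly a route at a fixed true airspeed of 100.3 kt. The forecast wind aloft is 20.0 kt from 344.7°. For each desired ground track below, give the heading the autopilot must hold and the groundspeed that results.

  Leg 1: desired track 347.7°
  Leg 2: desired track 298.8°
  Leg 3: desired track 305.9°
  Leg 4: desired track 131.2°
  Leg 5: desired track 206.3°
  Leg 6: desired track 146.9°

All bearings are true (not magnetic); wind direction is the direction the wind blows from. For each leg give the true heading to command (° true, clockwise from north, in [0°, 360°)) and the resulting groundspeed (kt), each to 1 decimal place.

Leg 1: desired track 347.7°; wind correction -0.6° → command heading 347.1°, groundspeed 80.3 kt
Leg 2: desired track 298.8°; wind correction +8.2° → command heading 307.0°, groundspeed 85.3 kt
Leg 3: desired track 305.9°; wind correction +7.2° → command heading 313.1°, groundspeed 83.9 kt
Leg 4: desired track 131.2°; wind correction -6.3° → command heading 124.9°, groundspeed 116.4 kt
Leg 5: desired track 206.3°; wind correction +7.6° → command heading 213.9°, groundspeed 114.4 kt
Leg 6: desired track 146.9°; wind correction -3.5° → command heading 143.4°, groundspeed 119.2 kt

Leg 1: heading=347.1°, groundspeed=80.3 kt
Leg 2: heading=307.0°, groundspeed=85.3 kt
Leg 3: heading=313.1°, groundspeed=83.9 kt
Leg 4: heading=124.9°, groundspeed=116.4 kt
Leg 5: heading=213.9°, groundspeed=114.4 kt
Leg 6: heading=143.4°, groundspeed=119.2 kt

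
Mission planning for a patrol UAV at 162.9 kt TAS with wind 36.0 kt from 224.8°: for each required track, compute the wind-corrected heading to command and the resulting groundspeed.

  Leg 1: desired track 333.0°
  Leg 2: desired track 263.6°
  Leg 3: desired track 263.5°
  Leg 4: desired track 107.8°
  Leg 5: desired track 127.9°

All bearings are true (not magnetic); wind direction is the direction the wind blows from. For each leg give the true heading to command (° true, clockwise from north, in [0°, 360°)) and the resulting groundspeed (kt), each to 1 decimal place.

Leg 1: heading=320.9°, groundspeed=170.5 kt
Leg 2: heading=255.6°, groundspeed=133.3 kt
Leg 3: heading=255.6°, groundspeed=133.2 kt
Leg 4: heading=119.2°, groundspeed=176.1 kt
Leg 5: heading=140.6°, groundspeed=163.3 kt

Leg 1: desired track 333.0°; wind correction -12.1° → command heading 320.9°, groundspeed 170.5 kt
Leg 2: desired track 263.6°; wind correction -8.0° → command heading 255.6°, groundspeed 133.3 kt
Leg 3: desired track 263.5°; wind correction -7.9° → command heading 255.6°, groundspeed 133.2 kt
Leg 4: desired track 107.8°; wind correction +11.4° → command heading 119.2°, groundspeed 176.1 kt
Leg 5: desired track 127.9°; wind correction +12.7° → command heading 140.6°, groundspeed 163.3 kt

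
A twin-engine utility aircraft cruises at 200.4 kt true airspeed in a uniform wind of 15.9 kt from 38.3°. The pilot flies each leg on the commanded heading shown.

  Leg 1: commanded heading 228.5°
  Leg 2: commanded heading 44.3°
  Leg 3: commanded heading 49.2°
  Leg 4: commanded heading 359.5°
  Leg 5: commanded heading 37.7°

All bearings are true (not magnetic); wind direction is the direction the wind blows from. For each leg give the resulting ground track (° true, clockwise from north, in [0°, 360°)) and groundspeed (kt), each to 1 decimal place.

Leg 1: heading 228.5°; drift -0.7° → track 227.8°, groundspeed 216.1 kt
Leg 2: heading 44.3°; drift +0.5° → track 44.8°, groundspeed 184.6 kt
Leg 3: heading 49.2°; drift +0.9° → track 50.1°, groundspeed 184.8 kt
Leg 4: heading 359.5°; drift -3.0° → track 356.5°, groundspeed 188.3 kt
Leg 5: heading 37.7°; drift -0.1° → track 37.6°, groundspeed 184.5 kt

Leg 1: track=227.8°, groundspeed=216.1 kt
Leg 2: track=44.8°, groundspeed=184.6 kt
Leg 3: track=50.1°, groundspeed=184.8 kt
Leg 4: track=356.5°, groundspeed=188.3 kt
Leg 5: track=37.6°, groundspeed=184.5 kt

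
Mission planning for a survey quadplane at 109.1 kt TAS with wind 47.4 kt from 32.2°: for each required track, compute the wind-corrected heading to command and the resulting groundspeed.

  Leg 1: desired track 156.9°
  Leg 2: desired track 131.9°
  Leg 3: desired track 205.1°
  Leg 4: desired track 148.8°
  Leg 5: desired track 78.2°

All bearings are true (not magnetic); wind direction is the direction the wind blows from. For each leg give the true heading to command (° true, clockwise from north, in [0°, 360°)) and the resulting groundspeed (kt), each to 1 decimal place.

Leg 1: heading=136.0°, groundspeed=128.9 kt
Leg 2: heading=106.5°, groundspeed=106.6 kt
Leg 3: heading=202.0°, groundspeed=156.0 kt
Leg 4: heading=125.9°, groundspeed=121.8 kt
Leg 5: heading=60.0°, groundspeed=70.7 kt

Leg 1: desired track 156.9°; wind correction -20.9° → command heading 136.0°, groundspeed 128.9 kt
Leg 2: desired track 131.9°; wind correction -25.4° → command heading 106.5°, groundspeed 106.6 kt
Leg 3: desired track 205.1°; wind correction -3.1° → command heading 202.0°, groundspeed 156.0 kt
Leg 4: desired track 148.8°; wind correction -22.9° → command heading 125.9°, groundspeed 121.8 kt
Leg 5: desired track 78.2°; wind correction -18.2° → command heading 60.0°, groundspeed 70.7 kt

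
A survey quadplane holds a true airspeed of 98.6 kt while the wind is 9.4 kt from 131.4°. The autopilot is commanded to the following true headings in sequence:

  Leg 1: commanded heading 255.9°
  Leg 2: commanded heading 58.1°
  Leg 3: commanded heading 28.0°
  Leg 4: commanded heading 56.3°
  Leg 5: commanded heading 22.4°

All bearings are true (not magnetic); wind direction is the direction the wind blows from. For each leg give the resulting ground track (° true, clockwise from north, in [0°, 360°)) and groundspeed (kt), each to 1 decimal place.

Leg 1: track=260.2°, groundspeed=104.2 kt
Leg 2: track=52.7°, groundspeed=96.3 kt
Leg 3: track=22.8°, groundspeed=101.2 kt
Leg 4: track=50.9°, groundspeed=96.6 kt
Leg 5: track=17.4°, groundspeed=102.0 kt

Leg 1: heading 255.9°; drift +4.3° → track 260.2°, groundspeed 104.2 kt
Leg 2: heading 58.1°; drift -5.4° → track 52.7°, groundspeed 96.3 kt
Leg 3: heading 28.0°; drift -5.2° → track 22.8°, groundspeed 101.2 kt
Leg 4: heading 56.3°; drift -5.4° → track 50.9°, groundspeed 96.6 kt
Leg 5: heading 22.4°; drift -5.0° → track 17.4°, groundspeed 102.0 kt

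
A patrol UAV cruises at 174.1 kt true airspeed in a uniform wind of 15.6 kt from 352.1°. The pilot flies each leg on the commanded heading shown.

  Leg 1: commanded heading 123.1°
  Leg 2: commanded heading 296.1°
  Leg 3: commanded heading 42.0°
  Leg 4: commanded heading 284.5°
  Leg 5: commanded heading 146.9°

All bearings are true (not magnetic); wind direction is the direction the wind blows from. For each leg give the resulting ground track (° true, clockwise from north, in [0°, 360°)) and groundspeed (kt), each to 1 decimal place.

Leg 1: track=126.8°, groundspeed=184.7 kt
Leg 2: track=291.6°, groundspeed=165.9 kt
Leg 3: track=46.2°, groundspeed=164.5 kt
Leg 4: track=279.6°, groundspeed=168.8 kt
Leg 5: track=148.9°, groundspeed=188.3 kt

Leg 1: heading 123.1°; drift +3.7° → track 126.8°, groundspeed 184.7 kt
Leg 2: heading 296.1°; drift -4.5° → track 291.6°, groundspeed 165.9 kt
Leg 3: heading 42.0°; drift +4.2° → track 46.2°, groundspeed 164.5 kt
Leg 4: heading 284.5°; drift -4.9° → track 279.6°, groundspeed 168.8 kt
Leg 5: heading 146.9°; drift +2.0° → track 148.9°, groundspeed 188.3 kt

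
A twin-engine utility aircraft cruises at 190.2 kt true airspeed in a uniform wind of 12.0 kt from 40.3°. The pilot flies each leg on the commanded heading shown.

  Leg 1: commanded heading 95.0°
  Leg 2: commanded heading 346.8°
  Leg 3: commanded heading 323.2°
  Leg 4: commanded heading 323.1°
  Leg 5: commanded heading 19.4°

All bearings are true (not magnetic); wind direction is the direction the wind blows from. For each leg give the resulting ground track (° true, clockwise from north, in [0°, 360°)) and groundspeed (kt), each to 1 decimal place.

Leg 1: track=98.1°, groundspeed=183.5 kt
Leg 2: track=343.8°, groundspeed=183.3 kt
Leg 3: track=319.6°, groundspeed=187.9 kt
Leg 4: track=319.5°, groundspeed=187.9 kt
Leg 5: track=18.0°, groundspeed=179.0 kt

Leg 1: heading 95.0°; drift +3.1° → track 98.1°, groundspeed 183.5 kt
Leg 2: heading 346.8°; drift -3.0° → track 343.8°, groundspeed 183.3 kt
Leg 3: heading 323.2°; drift -3.6° → track 319.6°, groundspeed 187.9 kt
Leg 4: heading 323.1°; drift -3.6° → track 319.5°, groundspeed 187.9 kt
Leg 5: heading 19.4°; drift -1.4° → track 18.0°, groundspeed 179.0 kt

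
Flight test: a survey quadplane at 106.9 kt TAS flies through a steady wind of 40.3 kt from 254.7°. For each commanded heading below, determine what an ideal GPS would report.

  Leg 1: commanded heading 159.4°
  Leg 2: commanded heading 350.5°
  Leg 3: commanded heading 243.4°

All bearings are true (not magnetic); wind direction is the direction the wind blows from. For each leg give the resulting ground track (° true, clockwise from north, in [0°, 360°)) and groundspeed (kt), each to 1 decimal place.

Leg 1: heading 159.4°; drift -19.9° → track 139.5°, groundspeed 117.7 kt
Leg 2: heading 350.5°; drift +19.9° → track 10.4°, groundspeed 118.0 kt
Leg 3: heading 243.4°; drift -6.7° → track 236.7°, groundspeed 67.8 kt

Leg 1: track=139.5°, groundspeed=117.7 kt
Leg 2: track=10.4°, groundspeed=118.0 kt
Leg 3: track=236.7°, groundspeed=67.8 kt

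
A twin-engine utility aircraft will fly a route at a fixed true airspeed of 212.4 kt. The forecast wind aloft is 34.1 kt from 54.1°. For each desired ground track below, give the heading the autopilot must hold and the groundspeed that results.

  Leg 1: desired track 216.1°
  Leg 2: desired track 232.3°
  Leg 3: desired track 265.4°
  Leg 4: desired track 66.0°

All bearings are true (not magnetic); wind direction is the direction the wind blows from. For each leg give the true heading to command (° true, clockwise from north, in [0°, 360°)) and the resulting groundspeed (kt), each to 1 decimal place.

Leg 1: desired track 216.1°; wind correction -2.8° → command heading 213.3°, groundspeed 244.6 kt
Leg 2: desired track 232.3°; wind correction -0.3° → command heading 232.0°, groundspeed 246.5 kt
Leg 3: desired track 265.4°; wind correction +4.8° → command heading 270.2°, groundspeed 240.8 kt
Leg 4: desired track 66.0°; wind correction -1.9° → command heading 64.1°, groundspeed 178.9 kt

Leg 1: heading=213.3°, groundspeed=244.6 kt
Leg 2: heading=232.0°, groundspeed=246.5 kt
Leg 3: heading=270.2°, groundspeed=240.8 kt
Leg 4: heading=64.1°, groundspeed=178.9 kt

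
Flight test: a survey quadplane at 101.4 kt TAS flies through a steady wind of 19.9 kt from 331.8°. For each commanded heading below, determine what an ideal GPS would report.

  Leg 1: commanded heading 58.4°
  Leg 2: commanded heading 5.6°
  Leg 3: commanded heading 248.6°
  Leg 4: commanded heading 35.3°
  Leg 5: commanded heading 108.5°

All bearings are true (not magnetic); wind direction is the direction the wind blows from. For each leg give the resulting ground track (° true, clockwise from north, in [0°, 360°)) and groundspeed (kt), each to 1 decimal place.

Leg 1: track=69.6°, groundspeed=102.2 kt
Leg 2: track=13.0°, groundspeed=85.6 kt
Leg 3: track=237.3°, groundspeed=101.0 kt
Leg 4: track=46.2°, groundspeed=94.2 kt
Leg 5: track=115.2°, groundspeed=116.7 kt

Leg 1: heading 58.4°; drift +11.2° → track 69.6°, groundspeed 102.2 kt
Leg 2: heading 5.6°; drift +7.4° → track 13.0°, groundspeed 85.6 kt
Leg 3: heading 248.6°; drift -11.3° → track 237.3°, groundspeed 101.0 kt
Leg 4: heading 35.3°; drift +10.9° → track 46.2°, groundspeed 94.2 kt
Leg 5: heading 108.5°; drift +6.7° → track 115.2°, groundspeed 116.7 kt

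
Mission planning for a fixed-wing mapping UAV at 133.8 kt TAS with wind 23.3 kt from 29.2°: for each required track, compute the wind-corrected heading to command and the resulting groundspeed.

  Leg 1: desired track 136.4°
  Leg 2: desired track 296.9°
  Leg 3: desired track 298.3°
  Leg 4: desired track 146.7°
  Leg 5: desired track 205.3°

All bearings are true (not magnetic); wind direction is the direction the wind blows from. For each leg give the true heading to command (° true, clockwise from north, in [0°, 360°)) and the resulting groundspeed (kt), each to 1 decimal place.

Leg 1: heading=126.8°, groundspeed=138.8 kt
Leg 2: heading=306.9°, groundspeed=132.7 kt
Leg 3: heading=308.3°, groundspeed=132.1 kt
Leg 4: heading=137.8°, groundspeed=143.0 kt
Leg 5: heading=204.6°, groundspeed=157.0 kt

Leg 1: desired track 136.4°; wind correction -9.6° → command heading 126.8°, groundspeed 138.8 kt
Leg 2: desired track 296.9°; wind correction +10.0° → command heading 306.9°, groundspeed 132.7 kt
Leg 3: desired track 298.3°; wind correction +10.0° → command heading 308.3°, groundspeed 132.1 kt
Leg 4: desired track 146.7°; wind correction -8.9° → command heading 137.8°, groundspeed 143.0 kt
Leg 5: desired track 205.3°; wind correction -0.7° → command heading 204.6°, groundspeed 157.0 kt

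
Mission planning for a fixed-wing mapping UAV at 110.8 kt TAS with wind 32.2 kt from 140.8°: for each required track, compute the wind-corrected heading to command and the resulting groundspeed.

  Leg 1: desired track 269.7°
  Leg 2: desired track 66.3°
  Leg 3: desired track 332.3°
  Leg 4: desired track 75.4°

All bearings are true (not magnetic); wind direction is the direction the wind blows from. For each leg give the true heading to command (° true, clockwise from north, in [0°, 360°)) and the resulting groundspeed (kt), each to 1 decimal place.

Leg 1: desired track 269.7°; wind correction -13.1° → command heading 256.6°, groundspeed 128.1 kt
Leg 2: desired track 66.3°; wind correction +16.3° → command heading 82.6°, groundspeed 97.8 kt
Leg 3: desired track 332.3°; wind correction +3.3° → command heading 335.6°, groundspeed 142.2 kt
Leg 4: desired track 75.4°; wind correction +15.3° → command heading 90.7°, groundspeed 93.5 kt

Leg 1: heading=256.6°, groundspeed=128.1 kt
Leg 2: heading=82.6°, groundspeed=97.8 kt
Leg 3: heading=335.6°, groundspeed=142.2 kt
Leg 4: heading=90.7°, groundspeed=93.5 kt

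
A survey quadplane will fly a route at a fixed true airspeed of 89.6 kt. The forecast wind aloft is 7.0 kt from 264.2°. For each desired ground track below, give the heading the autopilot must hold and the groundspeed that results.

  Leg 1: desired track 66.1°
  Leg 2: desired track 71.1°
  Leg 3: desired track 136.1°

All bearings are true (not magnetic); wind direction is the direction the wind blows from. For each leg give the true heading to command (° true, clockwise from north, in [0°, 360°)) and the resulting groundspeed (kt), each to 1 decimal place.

Leg 1: desired track 66.1°; wind correction -1.4° → command heading 64.7°, groundspeed 96.2 kt
Leg 2: desired track 71.1°; wind correction -1.0° → command heading 70.1°, groundspeed 96.4 kt
Leg 3: desired track 136.1°; wind correction +3.5° → command heading 139.6°, groundspeed 93.7 kt

Leg 1: heading=64.7°, groundspeed=96.2 kt
Leg 2: heading=70.1°, groundspeed=96.4 kt
Leg 3: heading=139.6°, groundspeed=93.7 kt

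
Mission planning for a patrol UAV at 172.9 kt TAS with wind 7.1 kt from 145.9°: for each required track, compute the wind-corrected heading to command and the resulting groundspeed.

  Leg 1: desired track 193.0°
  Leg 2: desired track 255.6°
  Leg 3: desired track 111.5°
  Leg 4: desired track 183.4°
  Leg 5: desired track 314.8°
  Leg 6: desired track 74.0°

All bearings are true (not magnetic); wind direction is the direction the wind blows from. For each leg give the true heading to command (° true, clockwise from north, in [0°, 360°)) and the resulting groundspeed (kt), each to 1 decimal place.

Leg 1: desired track 193.0°; wind correction -1.7° → command heading 191.3°, groundspeed 168.0 kt
Leg 2: desired track 255.6°; wind correction -2.2° → command heading 253.4°, groundspeed 175.2 kt
Leg 3: desired track 111.5°; wind correction +1.3° → command heading 112.8°, groundspeed 167.0 kt
Leg 4: desired track 183.4°; wind correction -1.4° → command heading 182.0°, groundspeed 167.2 kt
Leg 5: desired track 314.8°; wind correction -0.5° → command heading 314.3°, groundspeed 179.9 kt
Leg 6: desired track 74.0°; wind correction +2.2° → command heading 76.2°, groundspeed 170.6 kt

Leg 1: heading=191.3°, groundspeed=168.0 kt
Leg 2: heading=253.4°, groundspeed=175.2 kt
Leg 3: heading=112.8°, groundspeed=167.0 kt
Leg 4: heading=182.0°, groundspeed=167.2 kt
Leg 5: heading=314.3°, groundspeed=179.9 kt
Leg 6: heading=76.2°, groundspeed=170.6 kt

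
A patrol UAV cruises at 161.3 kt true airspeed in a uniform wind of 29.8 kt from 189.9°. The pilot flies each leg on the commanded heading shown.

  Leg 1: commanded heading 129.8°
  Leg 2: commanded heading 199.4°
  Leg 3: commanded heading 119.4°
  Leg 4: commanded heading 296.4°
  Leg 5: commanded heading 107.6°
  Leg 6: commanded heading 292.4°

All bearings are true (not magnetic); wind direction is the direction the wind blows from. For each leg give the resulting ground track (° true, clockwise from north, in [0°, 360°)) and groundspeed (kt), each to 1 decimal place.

Leg 1: track=119.8°, groundspeed=148.7 kt
Leg 2: track=201.5°, groundspeed=132.0 kt
Leg 3: track=108.9°, groundspeed=153.9 kt
Leg 4: track=306.0°, groundspeed=172.2 kt
Leg 5: track=97.0°, groundspeed=160.1 kt
Leg 6: track=302.2°, groundspeed=170.3 kt

Leg 1: heading 129.8°; drift -10.0° → track 119.8°, groundspeed 148.7 kt
Leg 2: heading 199.4°; drift +2.1° → track 201.5°, groundspeed 132.0 kt
Leg 3: heading 119.4°; drift -10.5° → track 108.9°, groundspeed 153.9 kt
Leg 4: heading 296.4°; drift +9.6° → track 306.0°, groundspeed 172.2 kt
Leg 5: heading 107.6°; drift -10.6° → track 97.0°, groundspeed 160.1 kt
Leg 6: heading 292.4°; drift +9.8° → track 302.2°, groundspeed 170.3 kt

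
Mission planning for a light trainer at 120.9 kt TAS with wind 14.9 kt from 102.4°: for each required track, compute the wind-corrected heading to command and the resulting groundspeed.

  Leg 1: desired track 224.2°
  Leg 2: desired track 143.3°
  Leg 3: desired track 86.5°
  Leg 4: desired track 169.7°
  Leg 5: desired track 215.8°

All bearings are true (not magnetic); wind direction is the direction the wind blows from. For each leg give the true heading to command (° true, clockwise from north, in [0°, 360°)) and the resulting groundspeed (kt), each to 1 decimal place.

Leg 1: desired track 224.2°; wind correction -6.0° → command heading 218.2°, groundspeed 128.1 kt
Leg 2: desired track 143.3°; wind correction -4.6° → command heading 138.7°, groundspeed 109.2 kt
Leg 3: desired track 86.5°; wind correction +1.9° → command heading 88.4°, groundspeed 106.5 kt
Leg 4: desired track 169.7°; wind correction -6.5° → command heading 163.2°, groundspeed 114.4 kt
Leg 5: desired track 215.8°; wind correction -6.5° → command heading 209.3°, groundspeed 126.0 kt

Leg 1: heading=218.2°, groundspeed=128.1 kt
Leg 2: heading=138.7°, groundspeed=109.2 kt
Leg 3: heading=88.4°, groundspeed=106.5 kt
Leg 4: heading=163.2°, groundspeed=114.4 kt
Leg 5: heading=209.3°, groundspeed=126.0 kt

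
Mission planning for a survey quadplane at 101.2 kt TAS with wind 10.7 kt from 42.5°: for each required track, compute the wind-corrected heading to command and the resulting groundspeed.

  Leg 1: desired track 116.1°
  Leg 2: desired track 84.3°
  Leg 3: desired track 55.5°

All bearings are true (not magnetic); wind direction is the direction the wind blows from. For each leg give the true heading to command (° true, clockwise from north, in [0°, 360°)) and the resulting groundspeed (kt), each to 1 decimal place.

Leg 1: desired track 116.1°; wind correction -5.8° → command heading 110.3°, groundspeed 97.7 kt
Leg 2: desired track 84.3°; wind correction -4.0° → command heading 80.3°, groundspeed 93.0 kt
Leg 3: desired track 55.5°; wind correction -1.4° → command heading 54.1°, groundspeed 90.7 kt

Leg 1: heading=110.3°, groundspeed=97.7 kt
Leg 2: heading=80.3°, groundspeed=93.0 kt
Leg 3: heading=54.1°, groundspeed=90.7 kt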